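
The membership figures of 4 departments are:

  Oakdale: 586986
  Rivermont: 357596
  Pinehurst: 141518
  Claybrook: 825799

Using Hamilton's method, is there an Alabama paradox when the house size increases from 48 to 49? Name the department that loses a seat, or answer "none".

none

At 48 seats: Oakdale 15, Rivermont 9, Pinehurst 3, Claybrook 21.
At 49 seats: Oakdale 15, Rivermont 9, Pinehurst 4, Claybrook 21.
No department's allocation decreased.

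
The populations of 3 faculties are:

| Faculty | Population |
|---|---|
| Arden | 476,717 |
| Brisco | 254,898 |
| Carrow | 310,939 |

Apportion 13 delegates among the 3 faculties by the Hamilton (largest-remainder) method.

Standard divisor: 1042554 ÷ 13 ≈ 80196.462.
Standard quotas: Arden 5.9444, Brisco 3.1784, Carrow 3.8772.
Lower quotas: Arden 5, Brisco 3, Carrow 3 (sum 11, leaving 2 seats).
Remainders in descending order: Arden 0.9444, Carrow 0.8772, Brisco 0.1784.
Largest remainders: Arden, Carrow receive the extra seats.

Arden 6; Brisco 3; Carrow 4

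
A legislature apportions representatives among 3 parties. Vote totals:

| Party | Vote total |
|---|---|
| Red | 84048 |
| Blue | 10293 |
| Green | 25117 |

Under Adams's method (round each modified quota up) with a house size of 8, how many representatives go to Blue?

Standard divisor 119458/8 ≈ 14932.25; standard quotas: Red 5.629, Blue 0.689, Green 1.682.
Rounding up gives 6, 1, 2 = 9 seats, so the divisor must be adjusted.
With modified divisor 18900: modified quotas Red 4.447, Blue 0.545, Green 1.329.
Rounding up: Red 5, Blue 1, Green 2 (total 8).
Blue receives 1.

1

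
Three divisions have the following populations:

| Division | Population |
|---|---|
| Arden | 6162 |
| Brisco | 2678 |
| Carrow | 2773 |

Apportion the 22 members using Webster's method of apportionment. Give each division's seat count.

Arden: 12, Brisco: 5, Carrow: 5

Standard divisor 11613/22 ≈ 527.864; standard quotas: Arden 11.673, Brisco 5.073, Carrow 5.253.
Rounding to the nearest integer gives Arden 12, Brisco 5, Carrow 5 — total 22, matching the house size, so no adjustment is needed.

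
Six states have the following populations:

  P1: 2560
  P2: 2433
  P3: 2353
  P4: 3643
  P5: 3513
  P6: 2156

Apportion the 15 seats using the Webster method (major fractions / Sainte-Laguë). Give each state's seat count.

Standard divisor 16658/15 ≈ 1110.533; standard quotas: P1 2.305, P2 2.191, P3 2.119, P4 3.280, P5 3.163, P6 1.941.
Rounding to the nearest integer gives 2, 2, 2, 3, 3, 2 = 14 seats, so the divisor must be adjusted.
With modified divisor 1032.4: modified quotas P1 2.480, P2 2.357, P3 2.279, P4 3.529, P5 3.403, P6 2.088.
Rounding to the nearest integer: P1 2, P2 2, P3 2, P4 4, P5 3, P6 2 (total 15).

P1 2, P2 2, P3 2, P4 4, P5 3, P6 2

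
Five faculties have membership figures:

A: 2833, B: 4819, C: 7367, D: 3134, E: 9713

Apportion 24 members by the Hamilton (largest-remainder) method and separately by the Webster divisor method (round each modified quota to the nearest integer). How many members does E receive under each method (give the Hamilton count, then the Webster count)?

8 and 9

Hamilton: A 3, B 4, C 6, D 3, E 8.
Webster: A 2, B 4, C 6, D 3, E 9.
E gets 8 under Hamilton and 9 under Webster.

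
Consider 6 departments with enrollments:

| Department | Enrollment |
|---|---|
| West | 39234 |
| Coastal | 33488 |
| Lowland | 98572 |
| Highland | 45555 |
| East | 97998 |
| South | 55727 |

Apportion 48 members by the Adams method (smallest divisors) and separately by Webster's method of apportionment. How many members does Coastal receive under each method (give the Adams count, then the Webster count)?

Adams: West 5, Coastal 5, Lowland 13, Highland 6, East 12, South 7.
Webster: West 5, Coastal 4, Lowland 13, Highland 6, East 13, South 7.
Coastal gets 5 under Adams and 4 under Webster.

5 and 4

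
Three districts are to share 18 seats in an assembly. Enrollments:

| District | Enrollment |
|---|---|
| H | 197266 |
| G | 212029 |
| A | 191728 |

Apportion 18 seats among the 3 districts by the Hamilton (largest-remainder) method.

The standard divisor is 601023/18 ≈ 33390.167.
Standard quotas: H 5.9079, G 6.3500, A 5.7420.
Lower quotas: H 5, G 6, A 5 (sum 16, leaving 2 seats).
Remainders in descending order: H 0.9079, A 0.7420, G 0.3500.
The surplus seats go to H, A.

H 6, G 6, A 6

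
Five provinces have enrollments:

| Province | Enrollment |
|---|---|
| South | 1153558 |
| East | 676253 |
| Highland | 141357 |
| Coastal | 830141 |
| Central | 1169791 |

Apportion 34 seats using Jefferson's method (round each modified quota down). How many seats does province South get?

Standard divisor 3971100/34 ≈ 116797.059; standard quotas: South 9.877, East 5.790, Highland 1.210, Coastal 7.108, Central 10.016.
Rounding down gives 9, 5, 1, 7, 10 = 32 seats, so the divisor must be adjusted.
With modified divisor 109500: modified quotas South 10.535, East 6.176, Highland 1.291, Coastal 7.581, Central 10.683.
Rounding down: South 10, East 6, Highland 1, Coastal 7, Central 10 (total 34).
South receives 10.

10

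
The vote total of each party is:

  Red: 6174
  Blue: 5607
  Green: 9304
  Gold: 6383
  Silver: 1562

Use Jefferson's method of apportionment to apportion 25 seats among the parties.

Standard divisor 29030/25 ≈ 1161.2; standard quotas: Red 5.317, Blue 4.829, Green 8.012, Gold 5.497, Silver 1.345.
Rounding down gives 5, 4, 8, 5, 1 = 23 seats, so the divisor must be adjusted.
With modified divisor 1050: modified quotas Red 5.880, Blue 5.340, Green 8.861, Gold 6.079, Silver 1.488.
Rounding down: Red 5, Blue 5, Green 8, Gold 6, Silver 1 (total 25).

Red 5, Blue 5, Green 8, Gold 6, Silver 1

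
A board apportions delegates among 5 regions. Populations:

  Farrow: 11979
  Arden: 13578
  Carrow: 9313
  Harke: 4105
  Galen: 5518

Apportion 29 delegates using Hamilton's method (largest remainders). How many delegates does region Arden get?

The standard divisor is 44493/29 ≈ 1534.241.
Standard quotas: Farrow 7.8078, Arden 8.8500, Carrow 6.0701, Harke 2.6756, Galen 3.5966.
Lower quotas: Farrow 7, Arden 8, Carrow 6, Harke 2, Galen 3 (sum 26, leaving 3 seats).
Remainders in descending order: Arden 0.8500, Farrow 0.8078, Harke 0.6756, Galen 0.5966, Carrow 0.0701.
The surplus seats go to Arden, Farrow, Harke.
Arden receives 9.

9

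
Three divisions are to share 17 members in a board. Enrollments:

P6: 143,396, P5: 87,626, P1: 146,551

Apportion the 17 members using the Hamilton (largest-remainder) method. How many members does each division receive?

P6 6, P5 4, P1 7

The standard divisor is 377573/17 ≈ 22210.176.
Standard quotas: P6 6.4563, P5 3.9453, P1 6.5984.
Lower quotas: P6 6, P5 3, P1 6 (sum 15, leaving 2 seats).
Remainders in descending order: P5 0.9453, P1 0.5984, P6 0.4563.
The surplus seats go to P5, P1.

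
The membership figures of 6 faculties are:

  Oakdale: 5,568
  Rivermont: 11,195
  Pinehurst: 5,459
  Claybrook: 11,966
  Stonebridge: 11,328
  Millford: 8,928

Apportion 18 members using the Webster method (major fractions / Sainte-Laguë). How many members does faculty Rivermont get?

Standard divisor 54444/18 ≈ 3024.667; standard quotas: Oakdale 1.841, Rivermont 3.701, Pinehurst 1.805, Claybrook 3.956, Stonebridge 3.745, Millford 2.952.
Rounding to the nearest integer gives 2, 4, 2, 4, 4, 3 = 19 seats, so the divisor must be adjusted.
With modified divisor 3218: modified quotas Oakdale 1.730, Rivermont 3.479, Pinehurst 1.696, Claybrook 3.718, Stonebridge 3.520, Millford 2.774.
Rounding to the nearest integer: Oakdale 2, Rivermont 3, Pinehurst 2, Claybrook 4, Stonebridge 4, Millford 3 (total 18).
Rivermont receives 3.

3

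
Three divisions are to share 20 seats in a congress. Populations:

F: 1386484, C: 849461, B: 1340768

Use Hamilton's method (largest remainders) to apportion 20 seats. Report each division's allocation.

Total 3576713; standard divisor 3576713/20 ≈ 178835.65.
Standard quotas: F 7.7528, C 4.7500, B 7.4972.
Lower quotas: F 7, C 4, B 7 (sum 18, leaving 2 seats).
Remainders in descending order: F 0.7528, C 0.7500, B 0.4972.
Largest remainders: F, C receive the extra seats.

F=8, C=5, B=7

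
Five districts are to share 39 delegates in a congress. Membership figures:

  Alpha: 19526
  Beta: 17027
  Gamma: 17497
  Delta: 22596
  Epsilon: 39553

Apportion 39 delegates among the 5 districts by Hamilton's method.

Alpha=6; Beta=6; Gamma=6; Delta=8; Epsilon=13

Standard divisor: 116199 ÷ 39 ≈ 2979.462.
Standard quotas: Alpha 6.5535, Beta 5.7148, Gamma 5.8725, Delta 7.5839, Epsilon 13.2752.
Lower quotas: Alpha 6, Beta 5, Gamma 5, Delta 7, Epsilon 13 (sum 36, leaving 3 seats).
Remainders in descending order: Gamma 0.8725, Beta 0.7148, Delta 0.5839, Alpha 0.5535, Epsilon 0.2752.
Largest remainders: Gamma, Beta, Delta receive the extra seats.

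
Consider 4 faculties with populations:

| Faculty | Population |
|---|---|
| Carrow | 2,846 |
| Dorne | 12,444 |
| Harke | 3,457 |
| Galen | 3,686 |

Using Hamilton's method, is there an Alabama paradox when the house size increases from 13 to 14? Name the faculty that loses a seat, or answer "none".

At 13 seats: Carrow 2, Dorne 7, Harke 2, Galen 2.
At 14 seats: Carrow 2, Dorne 8, Harke 2, Galen 2.
No faculty's allocation decreased.

none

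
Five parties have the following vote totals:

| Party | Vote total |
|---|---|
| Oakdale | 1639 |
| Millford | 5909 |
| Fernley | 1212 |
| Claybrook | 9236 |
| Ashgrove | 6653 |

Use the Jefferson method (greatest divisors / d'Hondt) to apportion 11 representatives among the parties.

Oakdale=0, Millford=3, Fernley=0, Claybrook=5, Ashgrove=3

Standard divisor 24649/11 ≈ 2240.818; standard quotas: Oakdale 0.731, Millford 2.637, Fernley 0.541, Claybrook 4.122, Ashgrove 2.969.
Rounding down gives 0, 2, 0, 4, 2 = 8 seats, so the divisor must be adjusted.
With modified divisor 1800: modified quotas Oakdale 0.911, Millford 3.283, Fernley 0.673, Claybrook 5.131, Ashgrove 3.696.
Rounding down: Oakdale 0, Millford 3, Fernley 0, Claybrook 5, Ashgrove 3 (total 11).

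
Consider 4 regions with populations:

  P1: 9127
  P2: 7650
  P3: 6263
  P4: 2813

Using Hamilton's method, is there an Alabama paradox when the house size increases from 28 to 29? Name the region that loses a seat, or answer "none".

At 28 seats: P1 10, P2 8, P3 7, P4 3.
At 29 seats: P1 10, P2 9, P3 7, P4 3.
No region's allocation decreased.

none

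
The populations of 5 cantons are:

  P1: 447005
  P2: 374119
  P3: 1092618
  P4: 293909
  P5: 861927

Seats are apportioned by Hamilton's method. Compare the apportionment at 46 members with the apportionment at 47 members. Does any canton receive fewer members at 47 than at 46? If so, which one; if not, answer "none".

At 46 seats: P1 7, P2 6, P3 16, P4 4, P5 13.
At 47 seats: P1 7, P2 6, P3 17, P4 4, P5 13.
No canton's allocation decreased.

none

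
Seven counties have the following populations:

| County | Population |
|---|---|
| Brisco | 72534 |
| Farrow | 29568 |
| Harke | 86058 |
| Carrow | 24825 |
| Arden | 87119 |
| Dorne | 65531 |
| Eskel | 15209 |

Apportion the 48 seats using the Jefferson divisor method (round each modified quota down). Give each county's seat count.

Standard divisor 380844/48 ≈ 7934.25; standard quotas: Brisco 9.142, Farrow 3.727, Harke 10.846, Carrow 3.129, Arden 10.980, Dorne 8.259, Eskel 1.917.
Rounding down gives 9, 3, 10, 3, 10, 8, 1 = 44 seats, so the divisor must be adjusted.
With modified divisor 7300: modified quotas Brisco 9.936, Farrow 4.050, Harke 11.789, Carrow 3.401, Arden 11.934, Dorne 8.977, Eskel 2.083.
Rounding down: Brisco 9, Farrow 4, Harke 11, Carrow 3, Arden 11, Dorne 8, Eskel 2 (total 48).

Brisco: 9, Farrow: 4, Harke: 11, Carrow: 3, Arden: 11, Dorne: 8, Eskel: 2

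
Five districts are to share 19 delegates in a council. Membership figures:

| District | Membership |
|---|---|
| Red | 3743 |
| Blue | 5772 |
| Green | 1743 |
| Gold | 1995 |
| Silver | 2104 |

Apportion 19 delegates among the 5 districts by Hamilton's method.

Red 5, Blue 7, Green 2, Gold 2, Silver 3

Total 15357; standard divisor 15357/19 ≈ 808.263.
Standard quotas: Red 4.6309, Blue 7.1412, Green 2.1565, Gold 2.4683, Silver 2.6031.
Lower quotas: Red 4, Blue 7, Green 2, Gold 2, Silver 2 (sum 17, leaving 2 seats).
Remainders in descending order: Red 0.6309, Silver 0.6031, Gold 0.4683, Green 0.1565, Blue 0.1412.
Largest remainders: Red, Silver receive the extra seats.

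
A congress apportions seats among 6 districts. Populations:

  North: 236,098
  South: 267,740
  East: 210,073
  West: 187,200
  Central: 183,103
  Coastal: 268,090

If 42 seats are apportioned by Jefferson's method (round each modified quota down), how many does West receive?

Standard divisor 1352304/42 ≈ 32197.714; standard quotas: North 7.333, South 8.315, East 6.524, West 5.814, Central 5.687, Coastal 8.326.
Rounding down gives 7, 8, 6, 5, 5, 8 = 39 seats, so the divisor must be adjusted.
With modified divisor 29900: modified quotas North 7.896, South 8.955, East 7.026, West 6.261, Central 6.124, Coastal 8.966.
Rounding down: North 7, South 8, East 7, West 6, Central 6, Coastal 8 (total 42).
West receives 6.

6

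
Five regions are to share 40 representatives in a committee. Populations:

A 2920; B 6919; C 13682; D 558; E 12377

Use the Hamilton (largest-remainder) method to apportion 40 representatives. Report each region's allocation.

A 3; B 8; C 15; D 1; E 13

Total 36456; standard divisor 36456/40 ≈ 911.4.
Standard quotas: A 3.2039, B 7.5916, C 15.0121, D 0.6122, E 13.5802.
Lower quotas: A 3, B 7, C 15, D 0, E 13 (sum 38, leaving 2 seats).
Remainders in descending order: D 0.6122, B 0.5916, E 0.5802, A 0.2039, C 0.0121.
Largest remainders: D, B receive the extra seats.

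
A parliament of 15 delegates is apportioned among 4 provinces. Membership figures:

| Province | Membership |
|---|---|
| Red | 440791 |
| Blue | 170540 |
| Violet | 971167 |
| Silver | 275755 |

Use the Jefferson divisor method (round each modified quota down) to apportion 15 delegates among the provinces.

Standard divisor 1858253/15 ≈ 123883.533; standard quotas: Red 3.558, Blue 1.377, Violet 7.839, Silver 2.226.
Rounding down gives 3, 1, 7, 2 = 13 seats, so the divisor must be adjusted.
With modified divisor 109100: modified quotas Red 4.040, Blue 1.563, Violet 8.902, Silver 2.528.
Rounding down: Red 4, Blue 1, Violet 8, Silver 2 (total 15).

Red 4, Blue 1, Violet 8, Silver 2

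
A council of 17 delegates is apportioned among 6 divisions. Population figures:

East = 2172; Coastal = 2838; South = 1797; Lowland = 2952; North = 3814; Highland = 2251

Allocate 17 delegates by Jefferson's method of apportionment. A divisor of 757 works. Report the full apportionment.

With modified divisor 757: modified quotas East 2.869, Coastal 3.749, South 2.374, Lowland 3.900, North 5.038, Highland 2.974.
Rounding down: East 2, Coastal 3, South 2, Lowland 3, North 5, Highland 2 (total 17).

East=2; Coastal=3; South=2; Lowland=3; North=5; Highland=2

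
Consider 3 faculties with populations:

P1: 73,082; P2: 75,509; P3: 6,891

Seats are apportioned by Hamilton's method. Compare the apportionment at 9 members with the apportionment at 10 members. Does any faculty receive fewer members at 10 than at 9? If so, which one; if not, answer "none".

P3

At 9 seats: P1 4, P2 4, P3 1.
At 10 seats: P1 5, P2 5, P3 0.
P3 drops from 1 to 0.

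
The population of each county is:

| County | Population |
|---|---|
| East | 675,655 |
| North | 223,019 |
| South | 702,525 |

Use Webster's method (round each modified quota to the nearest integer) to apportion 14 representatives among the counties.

Standard divisor 1601199/14 ≈ 114371.357; standard quotas: East 5.908, North 1.950, South 6.142.
Rounding to the nearest integer gives East 6, North 2, South 6 — total 14, matching the house size, so no adjustment is needed.

East 6, North 2, South 6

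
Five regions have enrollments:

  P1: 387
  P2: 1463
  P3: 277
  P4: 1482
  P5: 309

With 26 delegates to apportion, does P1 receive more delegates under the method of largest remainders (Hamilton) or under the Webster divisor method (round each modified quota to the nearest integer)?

Webster

Hamilton: P1 2, P2 10, P3 2, P4 10, P5 2.
Webster: P1 3, P2 9, P3 2, P4 10, P5 2.
P1 gets 2 under Hamilton and 3 under Webster.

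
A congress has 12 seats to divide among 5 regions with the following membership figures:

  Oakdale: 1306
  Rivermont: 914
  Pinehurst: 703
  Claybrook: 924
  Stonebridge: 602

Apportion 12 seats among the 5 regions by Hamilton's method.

Oakdale=4, Rivermont=2, Pinehurst=2, Claybrook=2, Stonebridge=2

Total 4449; standard divisor 4449/12 ≈ 370.75.
Standard quotas: Oakdale 3.523, Rivermont 2.465, Pinehurst 1.896, Claybrook 2.492, Stonebridge 1.624.
Lower quotas: Oakdale 3, Rivermont 2, Pinehurst 1, Claybrook 2, Stonebridge 1 (sum 9, leaving 3 seats).
Remainders in descending order: Pinehurst 0.896, Stonebridge 0.624, Oakdale 0.523, Claybrook 0.492, Rivermont 0.465.
Largest remainders: Pinehurst, Stonebridge, Oakdale receive the extra seats.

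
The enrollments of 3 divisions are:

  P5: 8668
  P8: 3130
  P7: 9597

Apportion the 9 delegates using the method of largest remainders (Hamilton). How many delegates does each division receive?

P5 4; P8 1; P7 4

The standard divisor is 21395/9 ≈ 2377.222.
Standard quotas: P5 3.6463, P8 1.3167, P7 4.0371.
Lower quotas: P5 3, P8 1, P7 4 (sum 8, leaving 1 seat).
Remainders in descending order: P5 0.6463, P8 0.3167, P7 0.0371.
Largest remainder: P5 receives the extra seat.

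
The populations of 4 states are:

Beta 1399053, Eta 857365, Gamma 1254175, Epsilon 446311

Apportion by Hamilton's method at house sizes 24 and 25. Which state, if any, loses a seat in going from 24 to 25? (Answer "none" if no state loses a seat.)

At 24 seats: Beta 8, Eta 5, Gamma 8, Epsilon 3.
At 25 seats: Beta 9, Eta 5, Gamma 8, Epsilon 3.
No state's allocation decreased.

none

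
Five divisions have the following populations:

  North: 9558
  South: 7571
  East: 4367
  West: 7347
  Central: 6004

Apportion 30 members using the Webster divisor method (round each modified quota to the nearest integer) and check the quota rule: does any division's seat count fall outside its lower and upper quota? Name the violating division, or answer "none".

Standard quotas: North 8.229, South 6.518, East 3.760, West 6.325, Central 5.169.
Webster allocation: North 8, South 7, East 4, West 6, Central 5.
Every allocation lies between the lower and upper quota.

none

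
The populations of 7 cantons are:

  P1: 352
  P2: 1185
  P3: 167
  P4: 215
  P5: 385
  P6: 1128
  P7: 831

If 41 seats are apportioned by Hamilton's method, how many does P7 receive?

Standard divisor: 4263 ÷ 41 ≈ 103.976.
Standard quotas: P1 3.385, P2 11.397, P3 1.606, P4 2.068, P5 3.703, P6 10.849, P7 7.992.
Lower quotas: P1 3, P2 11, P3 1, P4 2, P5 3, P6 10, P7 7 (sum 37, leaving 4 seats).
Remainders in descending order: P7 0.992, P6 0.849, P5 0.703, P3 0.606, P2 0.397, P1 0.385, P4 0.068.
The surplus seats go to P7, P6, P5, P3.
P7 receives 8.

8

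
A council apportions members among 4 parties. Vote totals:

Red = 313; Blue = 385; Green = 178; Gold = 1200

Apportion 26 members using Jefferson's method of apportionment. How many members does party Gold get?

15

Standard divisor 2076/26 ≈ 79.846; standard quotas: Red 3.920, Blue 4.822, Green 2.229, Gold 15.029.
Rounding down gives 3, 4, 2, 15 = 24 seats, so the divisor must be adjusted.
With modified divisor 76: modified quotas Red 4.118, Blue 5.066, Green 2.342, Gold 15.789.
Rounding down: Red 4, Blue 5, Green 2, Gold 15 (total 26).
Gold receives 15.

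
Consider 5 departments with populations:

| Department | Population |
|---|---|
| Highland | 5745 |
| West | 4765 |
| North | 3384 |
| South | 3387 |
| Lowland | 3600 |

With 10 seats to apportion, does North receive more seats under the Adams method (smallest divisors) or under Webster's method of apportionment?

Adams: Highland 2, West 2, North 2, South 2, Lowland 2.
Webster: Highland 3, West 2, North 1, South 2, Lowland 2.
North gets 2 under Adams and 1 under Webster.

Adams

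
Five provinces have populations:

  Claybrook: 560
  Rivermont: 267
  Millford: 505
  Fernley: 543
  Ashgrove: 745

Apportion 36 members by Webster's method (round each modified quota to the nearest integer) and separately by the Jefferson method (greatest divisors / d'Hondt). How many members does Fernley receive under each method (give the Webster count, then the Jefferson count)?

7 and 8

Webster: Claybrook 8, Rivermont 4, Millford 7, Fernley 7, Ashgrove 10.
Jefferson: Claybrook 8, Rivermont 3, Millford 7, Fernley 8, Ashgrove 10.
Fernley gets 7 under Webster and 8 under Jefferson.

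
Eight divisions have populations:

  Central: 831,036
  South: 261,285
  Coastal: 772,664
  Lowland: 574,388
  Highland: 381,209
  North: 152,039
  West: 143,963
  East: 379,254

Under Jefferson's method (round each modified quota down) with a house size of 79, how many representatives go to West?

3

Standard divisor 3495838/79 ≈ 44251.114; standard quotas: Central 18.780, South 5.905, Coastal 17.461, Lowland 12.980, Highland 8.615, North 3.436, West 3.253, East 8.570.
Rounding down gives 18, 5, 17, 12, 8, 3, 3, 8 = 74 seats, so the divisor must be adjusted.
With modified divisor 42250: modified quotas Central 19.669, South 6.184, Coastal 18.288, Lowland 13.595, Highland 9.023, North 3.599, West 3.407, East 8.976.
Rounding down: Central 19, South 6, Coastal 18, Lowland 13, Highland 9, North 3, West 3, East 8 (total 79).
West receives 3.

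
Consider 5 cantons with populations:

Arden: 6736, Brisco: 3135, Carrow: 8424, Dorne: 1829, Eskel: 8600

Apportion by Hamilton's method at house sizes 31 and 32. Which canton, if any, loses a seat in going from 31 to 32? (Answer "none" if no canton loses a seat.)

Brisco

At 31 seats: Arden 7, Brisco 4, Carrow 9, Dorne 2, Eskel 9.
At 32 seats: Arden 8, Brisco 3, Carrow 9, Dorne 2, Eskel 10.
Brisco drops from 4 to 3.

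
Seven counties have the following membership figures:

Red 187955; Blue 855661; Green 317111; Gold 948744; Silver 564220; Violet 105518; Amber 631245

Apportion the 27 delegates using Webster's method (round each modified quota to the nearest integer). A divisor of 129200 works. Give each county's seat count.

With modified divisor 129200: modified quotas Red 1.455, Blue 6.623, Green 2.454, Gold 7.343, Silver 4.367, Violet 0.817, Amber 4.886.
Rounding to the nearest integer: Red 1, Blue 7, Green 2, Gold 7, Silver 4, Violet 1, Amber 5 (total 27).

Red: 1; Blue: 7; Green: 2; Gold: 7; Silver: 4; Violet: 1; Amber: 5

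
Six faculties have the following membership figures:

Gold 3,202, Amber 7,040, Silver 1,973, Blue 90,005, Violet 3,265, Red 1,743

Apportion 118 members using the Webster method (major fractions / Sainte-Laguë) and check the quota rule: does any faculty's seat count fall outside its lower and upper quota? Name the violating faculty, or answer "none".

Standard quotas: Gold 3.524, Amber 7.747, Silver 2.171, Blue 99.047, Violet 3.593, Red 1.918.
Webster allocation: Gold 4, Amber 8, Silver 2, Blue 98, Violet 4, Red 2.
Blue has quota 99.047 (lower 99, upper 100) but receives 98 — outside the quota interval.

Blue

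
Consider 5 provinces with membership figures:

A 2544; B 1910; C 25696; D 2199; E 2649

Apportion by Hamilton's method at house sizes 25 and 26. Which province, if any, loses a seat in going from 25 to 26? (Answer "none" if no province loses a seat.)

At 25 seats: A 2, B 1, C 18, D 2, E 2.
At 26 seats: A 2, B 1, C 19, D 2, E 2.
No province's allocation decreased.

none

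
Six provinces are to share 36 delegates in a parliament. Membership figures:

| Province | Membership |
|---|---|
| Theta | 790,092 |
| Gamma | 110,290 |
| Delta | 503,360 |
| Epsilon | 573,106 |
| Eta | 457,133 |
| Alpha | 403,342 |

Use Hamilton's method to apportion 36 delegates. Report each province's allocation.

Theta=10, Gamma=2, Delta=6, Epsilon=7, Eta=6, Alpha=5

The standard divisor is 2837323/36 ≈ 78814.528.
Standard quotas: Theta 10.0247, Gamma 1.3994, Delta 6.3866, Epsilon 7.2716, Eta 5.8001, Alpha 5.1176.
Lower quotas: Theta 10, Gamma 1, Delta 6, Epsilon 7, Eta 5, Alpha 5 (sum 34, leaving 2 seats).
Remainders in descending order: Eta 0.8001, Gamma 0.3994, Delta 0.3866, Epsilon 0.2716, Alpha 0.1176, Theta 0.0247.
The surplus seats go to Eta, Gamma.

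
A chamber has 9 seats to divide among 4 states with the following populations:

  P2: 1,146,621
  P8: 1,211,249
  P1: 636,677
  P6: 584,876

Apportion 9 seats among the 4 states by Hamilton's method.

Standard divisor: 3579423 ÷ 9 ≈ 397713.667.
Standard quotas: P2 2.8830, P8 3.0455, P1 1.6008, P6 1.4706.
Lower quotas: P2 2, P8 3, P1 1, P6 1 (sum 7, leaving 2 seats).
Remainders in descending order: P2 0.8830, P1 0.6008, P6 0.4706, P8 0.0455.
The surplus seats go to P2, P1.

P2 3, P8 3, P1 2, P6 1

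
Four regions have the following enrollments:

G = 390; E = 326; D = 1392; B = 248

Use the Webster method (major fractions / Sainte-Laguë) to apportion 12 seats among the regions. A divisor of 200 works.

G 2; E 2; D 7; B 1

With modified divisor 200: modified quotas G 1.950, E 1.630, D 6.960, B 1.240.
Rounding to the nearest integer: G 2, E 2, D 7, B 1 (total 12).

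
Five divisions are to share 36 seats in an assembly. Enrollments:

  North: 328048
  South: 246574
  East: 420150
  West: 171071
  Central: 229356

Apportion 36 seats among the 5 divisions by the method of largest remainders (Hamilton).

North 9; South 6; East 11; West 4; Central 6

Total 1395199; standard divisor 1395199/36 ≈ 38755.528.
Standard quotas: North 8.4645, South 6.3623, East 10.8410, West 4.4141, Central 5.9180.
Lower quotas: North 8, South 6, East 10, West 4, Central 5 (sum 33, leaving 3 seats).
Remainders in descending order: Central 0.9180, East 0.8410, North 0.4645, West 0.4141, South 0.3623.
Largest remainders: Central, East, North receive the extra seats.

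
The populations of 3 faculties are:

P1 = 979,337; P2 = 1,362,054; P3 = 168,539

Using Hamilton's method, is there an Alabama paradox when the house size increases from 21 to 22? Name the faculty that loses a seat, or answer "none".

At 21 seats: P1 8, P2 11, P3 2.
At 22 seats: P1 9, P2 12, P3 1.
P3 drops from 2 to 1.

P3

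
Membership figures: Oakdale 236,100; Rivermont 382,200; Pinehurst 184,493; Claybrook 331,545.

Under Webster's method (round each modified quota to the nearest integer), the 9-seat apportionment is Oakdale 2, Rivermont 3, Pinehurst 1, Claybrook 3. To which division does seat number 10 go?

Priority for the next seat is population ÷ (current seats + 0.5).
Priorities: Oakdale 94440.000, Rivermont 109200.000, Pinehurst 122995.333, Claybrook 94727.143.
Highest priority: Pinehurst.

Pinehurst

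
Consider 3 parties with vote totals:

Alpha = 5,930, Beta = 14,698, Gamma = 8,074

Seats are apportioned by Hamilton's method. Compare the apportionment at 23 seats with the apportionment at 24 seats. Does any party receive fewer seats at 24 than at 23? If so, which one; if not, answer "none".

none

At 23 seats: Alpha 5, Beta 12, Gamma 6.
At 24 seats: Alpha 5, Beta 12, Gamma 7.
No party's allocation decreased.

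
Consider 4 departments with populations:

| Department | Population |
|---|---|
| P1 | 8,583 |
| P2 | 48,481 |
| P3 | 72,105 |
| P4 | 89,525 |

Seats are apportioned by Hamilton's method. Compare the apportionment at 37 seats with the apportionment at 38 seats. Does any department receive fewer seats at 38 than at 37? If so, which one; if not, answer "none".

At 37 seats: P1 2, P2 8, P3 12, P4 15.
At 38 seats: P1 1, P2 8, P3 13, P4 16.
P1 drops from 2 to 1.

P1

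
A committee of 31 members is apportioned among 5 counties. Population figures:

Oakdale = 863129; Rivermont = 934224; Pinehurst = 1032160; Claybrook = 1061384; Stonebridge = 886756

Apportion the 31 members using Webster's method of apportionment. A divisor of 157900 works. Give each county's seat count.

With modified divisor 157900: modified quotas Oakdale 5.466, Rivermont 5.917, Pinehurst 6.537, Claybrook 6.722, Stonebridge 5.616.
Rounding to the nearest integer: Oakdale 5, Rivermont 6, Pinehurst 7, Claybrook 7, Stonebridge 6 (total 31).

Oakdale: 5; Rivermont: 6; Pinehurst: 7; Claybrook: 7; Stonebridge: 6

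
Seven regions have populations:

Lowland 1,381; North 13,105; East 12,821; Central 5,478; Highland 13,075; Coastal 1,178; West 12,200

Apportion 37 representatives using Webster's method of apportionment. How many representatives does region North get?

8

Standard divisor 59238/37 ≈ 1601.027; standard quotas: Lowland 0.863, North 8.185, East 8.008, Central 3.422, Highland 8.167, Coastal 0.736, West 7.620.
Rounding to the nearest integer gives Lowland 1, North 8, East 8, Central 3, Highland 8, Coastal 1, West 8 — total 37, matching the house size, so no adjustment is needed.
North receives 8.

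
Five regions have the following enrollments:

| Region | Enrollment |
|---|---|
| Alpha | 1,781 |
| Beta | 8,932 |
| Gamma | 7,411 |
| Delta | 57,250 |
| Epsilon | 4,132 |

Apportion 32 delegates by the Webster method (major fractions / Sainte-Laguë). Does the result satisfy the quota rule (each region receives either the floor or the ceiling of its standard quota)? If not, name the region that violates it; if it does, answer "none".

Standard quotas: Alpha 0.717, Beta 3.595, Gamma 2.983, Delta 23.042, Epsilon 1.663.
Webster allocation: Alpha 1, Beta 4, Gamma 3, Delta 22, Epsilon 2.
Delta has quota 23.042 (lower 23, upper 24) but receives 22 — outside the quota interval.

Delta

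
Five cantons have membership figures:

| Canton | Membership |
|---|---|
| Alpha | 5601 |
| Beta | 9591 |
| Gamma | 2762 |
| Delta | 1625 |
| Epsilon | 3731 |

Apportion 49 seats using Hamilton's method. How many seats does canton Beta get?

20

Standard divisor: 23310 ÷ 49 ≈ 475.714.
Standard quotas: Alpha 11.7739, Beta 20.1613, Gamma 5.8060, Delta 3.4159, Epsilon 7.8429.
Lower quotas: Alpha 11, Beta 20, Gamma 5, Delta 3, Epsilon 7 (sum 46, leaving 3 seats).
Remainders in descending order: Epsilon 0.8429, Gamma 0.8060, Alpha 0.7739, Delta 0.4159, Beta 0.1613.
Largest remainders: Epsilon, Gamma, Alpha receive the extra seats.
Beta receives 20.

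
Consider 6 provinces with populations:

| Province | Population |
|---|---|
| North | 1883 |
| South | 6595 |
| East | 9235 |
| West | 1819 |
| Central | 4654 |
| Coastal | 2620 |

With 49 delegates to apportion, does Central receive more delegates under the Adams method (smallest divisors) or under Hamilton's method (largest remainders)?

Adams: North 4, South 12, East 16, West 4, Central 8, Coastal 5.
Hamilton: North 3, South 12, East 17, West 3, Central 9, Coastal 5.
Central gets 8 under Adams and 9 under Hamilton.

Hamilton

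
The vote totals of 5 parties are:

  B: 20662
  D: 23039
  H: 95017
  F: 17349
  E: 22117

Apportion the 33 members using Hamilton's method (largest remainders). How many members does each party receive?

Standard divisor: 178184 ÷ 33 ≈ 5399.515.
Standard quotas: B 3.8266, D 4.2669, H 17.5973, F 3.2131, E 4.0961.
Lower quotas: B 3, D 4, H 17, F 3, E 4 (sum 31, leaving 2 seats).
Remainders in descending order: B 0.8266, H 0.5973, D 0.2669, F 0.2131, E 0.0961.
The surplus seats go to B, H.

B 4, D 4, H 18, F 3, E 4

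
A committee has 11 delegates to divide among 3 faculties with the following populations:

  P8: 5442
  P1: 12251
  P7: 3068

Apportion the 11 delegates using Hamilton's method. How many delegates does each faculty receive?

P8 3; P1 6; P7 2

The standard divisor is 20761/11 ≈ 1887.364.
Standard quotas: P8 2.8834, P1 6.4911, P7 1.6255.
Lower quotas: P8 2, P1 6, P7 1 (sum 9, leaving 2 seats).
Remainders in descending order: P8 0.8834, P7 0.6255, P1 0.4911.
Largest remainders: P8, P7 receive the extra seats.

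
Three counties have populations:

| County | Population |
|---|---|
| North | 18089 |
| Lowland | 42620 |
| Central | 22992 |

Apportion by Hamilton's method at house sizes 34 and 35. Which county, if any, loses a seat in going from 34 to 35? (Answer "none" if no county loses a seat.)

At 34 seats: North 8, Lowland 17, Central 9.
At 35 seats: North 7, Lowland 18, Central 10.
North drops from 8 to 7.

North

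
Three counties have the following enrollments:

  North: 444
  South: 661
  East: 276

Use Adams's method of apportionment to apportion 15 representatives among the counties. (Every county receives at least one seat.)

North=5, South=7, East=3

Standard divisor 1381/15 ≈ 92.067; standard quotas: North 4.823, South 7.180, East 2.998.
Rounding up gives 5, 8, 3 = 16 seats, so the divisor must be adjusted.
With modified divisor 100: modified quotas North 4.440, South 6.610, East 2.760.
Rounding up: North 5, South 7, East 3 (total 15).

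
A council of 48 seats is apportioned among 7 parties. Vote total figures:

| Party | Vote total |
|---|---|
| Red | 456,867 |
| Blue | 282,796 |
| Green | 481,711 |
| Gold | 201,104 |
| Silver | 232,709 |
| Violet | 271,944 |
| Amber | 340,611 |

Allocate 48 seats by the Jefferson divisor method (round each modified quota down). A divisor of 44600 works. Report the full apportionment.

With modified divisor 44600: modified quotas Red 10.244, Blue 6.341, Green 10.801, Gold 4.509, Silver 5.218, Violet 6.097, Amber 7.637.
Rounding down: Red 10, Blue 6, Green 10, Gold 4, Silver 5, Violet 6, Amber 7 (total 48).

Red=10, Blue=6, Green=10, Gold=4, Silver=5, Violet=6, Amber=7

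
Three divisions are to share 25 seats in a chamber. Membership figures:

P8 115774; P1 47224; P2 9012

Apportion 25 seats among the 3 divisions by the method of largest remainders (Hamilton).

Standard divisor: 172010 ÷ 25 ≈ 6880.4.
Standard quotas: P8 16.8266, P1 6.8636, P2 1.3098.
Lower quotas: P8 16, P1 6, P2 1 (sum 23, leaving 2 seats).
Remainders in descending order: P1 0.8636, P8 0.8266, P2 0.3098.
Largest remainders: P1, P8 receive the extra seats.

P8 17, P1 7, P2 1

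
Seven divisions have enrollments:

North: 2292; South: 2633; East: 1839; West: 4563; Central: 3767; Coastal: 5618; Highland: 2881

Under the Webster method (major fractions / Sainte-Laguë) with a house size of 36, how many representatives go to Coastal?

Standard divisor 23593/36 ≈ 655.361; standard quotas: North 3.497, South 4.018, East 2.806, West 6.963, Central 5.748, Coastal 8.572, Highland 4.396.
Rounding to the nearest integer gives North 3, South 4, East 3, West 7, Central 6, Coastal 9, Highland 4 — total 36, matching the house size, so no adjustment is needed.
Coastal receives 9.

9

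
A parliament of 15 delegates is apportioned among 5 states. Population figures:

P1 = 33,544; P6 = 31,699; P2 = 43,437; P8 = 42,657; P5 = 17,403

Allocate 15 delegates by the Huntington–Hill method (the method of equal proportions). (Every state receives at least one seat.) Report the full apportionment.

With divisor 12310: modified quotas P1 2.725, P6 2.575, P2 3.529, P8 3.465, P5 1.414.
Geometric-mean thresholds: P1 √(2·3)=2.449, P6 √(2·3)=2.449, P2 √(3·4)=3.464, P8 √(3·4)=3.464, P5 √(1·2)=1.414.
Each quota rounded against its threshold gives P1 3, P6 3, P2 4, P8 4, P5 1 (total 15).

P1 3, P6 3, P2 4, P8 4, P5 1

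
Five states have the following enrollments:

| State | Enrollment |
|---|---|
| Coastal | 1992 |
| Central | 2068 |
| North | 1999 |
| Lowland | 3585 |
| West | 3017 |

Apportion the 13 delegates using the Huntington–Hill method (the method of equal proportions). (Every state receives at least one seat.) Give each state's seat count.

Coastal: 2; Central: 2; North: 2; Lowland: 4; West: 3

With divisor 953: modified quotas Coastal 2.090, Central 2.170, North 2.098, Lowland 3.762, West 3.166.
Geometric-mean thresholds: Coastal √(2·3)=2.449, Central √(2·3)=2.449, North √(2·3)=2.449, Lowland √(3·4)=3.464, West √(3·4)=3.464.
Each quota rounded against its threshold gives Coastal 2, Central 2, North 2, Lowland 4, West 3 (total 13).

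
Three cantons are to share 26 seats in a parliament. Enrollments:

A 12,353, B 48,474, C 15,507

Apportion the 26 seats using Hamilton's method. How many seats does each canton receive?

Total 76334; standard divisor 76334/26 ≈ 2935.923.
Standard quotas: A 4.2075, B 16.5107, C 5.2818.
Lower quotas: A 4, B 16, C 5 (sum 25, leaving 1 seat).
Remainders in descending order: B 0.5107, C 0.2818, A 0.2075.
Largest remainder: B receives the extra seat.

A: 4, B: 17, C: 5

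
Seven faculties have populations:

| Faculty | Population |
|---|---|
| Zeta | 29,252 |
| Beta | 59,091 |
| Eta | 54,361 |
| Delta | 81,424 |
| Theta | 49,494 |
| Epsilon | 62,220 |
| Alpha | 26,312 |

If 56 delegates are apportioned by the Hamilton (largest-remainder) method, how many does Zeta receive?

4

The standard divisor is 362154/56 ≈ 6467.036.
Standard quotas: Zeta 4.5232, Beta 9.1373, Eta 8.4059, Delta 12.5906, Theta 7.6533, Epsilon 9.6211, Alpha 4.0686.
Lower quotas: Zeta 4, Beta 9, Eta 8, Delta 12, Theta 7, Epsilon 9, Alpha 4 (sum 53, leaving 3 seats).
Remainders in descending order: Theta 0.6533, Epsilon 0.6211, Delta 0.5906, Zeta 0.5232, Eta 0.4059, Beta 0.1373, Alpha 0.0686.
Largest remainders: Theta, Epsilon, Delta receive the extra seats.
Zeta receives 4.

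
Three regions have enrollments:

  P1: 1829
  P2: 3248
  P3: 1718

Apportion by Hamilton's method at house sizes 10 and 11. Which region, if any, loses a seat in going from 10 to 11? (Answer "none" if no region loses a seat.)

none

At 10 seats: P1 3, P2 5, P3 2.
At 11 seats: P1 3, P2 5, P3 3.
No region's allocation decreased.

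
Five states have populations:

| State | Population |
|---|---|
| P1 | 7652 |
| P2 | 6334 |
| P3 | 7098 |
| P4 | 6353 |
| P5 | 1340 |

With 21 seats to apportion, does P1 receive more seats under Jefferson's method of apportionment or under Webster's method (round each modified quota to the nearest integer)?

Jefferson

Jefferson: P1 6, P2 4, P3 5, P4 5, P5 1.
Webster: P1 5, P2 5, P3 5, P4 5, P5 1.
P1 gets 6 under Jefferson and 5 under Webster.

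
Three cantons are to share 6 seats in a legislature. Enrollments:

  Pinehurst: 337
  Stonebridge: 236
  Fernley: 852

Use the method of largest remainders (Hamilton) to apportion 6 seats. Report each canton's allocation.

The standard divisor is 1425/6 ≈ 237.5.
Standard quotas: Pinehurst 1.419, Stonebridge 0.994, Fernley 3.587.
Lower quotas: Pinehurst 1, Stonebridge 0, Fernley 3 (sum 4, leaving 2 seats).
Remainders in descending order: Stonebridge 0.994, Fernley 0.587, Pinehurst 0.419.
The surplus seats go to Stonebridge, Fernley.

Pinehurst=1, Stonebridge=1, Fernley=4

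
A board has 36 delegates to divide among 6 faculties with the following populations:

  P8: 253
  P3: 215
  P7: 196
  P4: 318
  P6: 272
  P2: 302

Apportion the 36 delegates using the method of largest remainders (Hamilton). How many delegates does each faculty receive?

The standard divisor is 1556/36 ≈ 43.222.
Standard quotas: P8 5.853, P3 4.974, P7 4.535, P4 7.357, P6 6.293, P2 6.987.
Lower quotas: P8 5, P3 4, P7 4, P4 7, P6 6, P2 6 (sum 32, leaving 4 seats).
Remainders in descending order: P2 0.987, P3 0.974, P8 0.853, P7 0.535, P4 0.357, P6 0.293.
The surplus seats go to P2, P3, P8, P7.

P8 6, P3 5, P7 5, P4 7, P6 6, P2 7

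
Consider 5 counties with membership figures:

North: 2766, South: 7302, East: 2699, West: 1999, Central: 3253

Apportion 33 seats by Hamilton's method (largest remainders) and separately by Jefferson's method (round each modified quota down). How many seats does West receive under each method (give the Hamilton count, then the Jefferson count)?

4 and 3

Hamilton: North 5, South 13, East 5, West 4, Central 6.
Jefferson: North 5, South 14, East 5, West 3, Central 6.
West gets 4 under Hamilton and 3 under Jefferson.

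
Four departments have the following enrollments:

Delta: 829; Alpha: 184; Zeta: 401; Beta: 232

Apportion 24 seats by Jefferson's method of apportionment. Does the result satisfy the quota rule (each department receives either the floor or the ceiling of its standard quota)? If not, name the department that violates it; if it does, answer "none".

Standard quotas: Delta 12.087, Alpha 2.683, Zeta 5.847, Beta 3.383.
Jefferson allocation: Delta 13, Alpha 2, Zeta 6, Beta 3.
Every allocation lies between the lower and upper quota.

none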